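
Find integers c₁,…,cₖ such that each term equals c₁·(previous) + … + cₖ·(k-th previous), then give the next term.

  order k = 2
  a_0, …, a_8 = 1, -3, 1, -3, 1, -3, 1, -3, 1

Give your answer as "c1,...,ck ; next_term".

  a_2 = 0·-3 + 1·1 = 1
  a_3 = 0·1 + 1·-3 = -3
  a_4 = 0·-3 + 1·1 = 1
  a_5 = 0·1 + 1·-3 = -3
  a_6 = 0·-3 + 1·1 = 1
  a_7 = 0·1 + 1·-3 = -3
  a_8 = 0·-3 + 1·1 = 1
  a_9 = 0·1 + 1·-3 = -3

0,1 ; -3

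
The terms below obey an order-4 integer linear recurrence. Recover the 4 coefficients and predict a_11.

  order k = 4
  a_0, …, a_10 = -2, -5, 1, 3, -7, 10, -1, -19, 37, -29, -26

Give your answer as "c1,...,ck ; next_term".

-1,-1,1,-1 ; 111

  a_4 = -1·3 + -1·1 + 1·-5 + -1·-2 = -7
  a_5 = -1·-7 + -1·3 + 1·1 + -1·-5 = 10
  a_6 = -1·10 + -1·-7 + 1·3 + -1·1 = -1
  a_7 = -1·-1 + -1·10 + 1·-7 + -1·3 = -19
  a_8 = -1·-19 + -1·-1 + 1·10 + -1·-7 = 37
  a_9 = -1·37 + -1·-19 + 1·-1 + -1·10 = -29
  a_10 = -1·-29 + -1·37 + 1·-19 + -1·-1 = -26
  a_11 = -1·-26 + -1·-29 + 1·37 + -1·-19 = 111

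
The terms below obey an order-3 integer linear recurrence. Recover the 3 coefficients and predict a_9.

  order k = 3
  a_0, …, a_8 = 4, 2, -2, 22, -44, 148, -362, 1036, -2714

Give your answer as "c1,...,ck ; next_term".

  a_3 = -2·-2 + 3·2 + 3·4 = 22
  a_4 = -2·22 + 3·-2 + 3·2 = -44
  a_5 = -2·-44 + 3·22 + 3·-2 = 148
  a_6 = -2·148 + 3·-44 + 3·22 = -362
  a_7 = -2·-362 + 3·148 + 3·-44 = 1036
  a_8 = -2·1036 + 3·-362 + 3·148 = -2714
  a_9 = -2·-2714 + 3·1036 + 3·-362 = 7450

-2,3,3 ; 7450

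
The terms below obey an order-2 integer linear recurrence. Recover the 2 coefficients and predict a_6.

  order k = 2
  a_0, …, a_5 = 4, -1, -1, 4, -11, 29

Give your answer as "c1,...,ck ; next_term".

  a_2 = -3·-1 + -1·4 = -1
  a_3 = -3·-1 + -1·-1 = 4
  a_4 = -3·4 + -1·-1 = -11
  a_5 = -3·-11 + -1·4 = 29
  a_6 = -3·29 + -1·-11 = -76

-3,-1 ; -76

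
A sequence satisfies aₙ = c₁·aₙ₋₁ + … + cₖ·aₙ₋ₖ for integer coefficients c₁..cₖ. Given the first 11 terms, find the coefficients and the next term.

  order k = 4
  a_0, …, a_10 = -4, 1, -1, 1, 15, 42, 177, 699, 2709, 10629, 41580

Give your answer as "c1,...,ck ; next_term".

  a_4 = 3·1 + 3·-1 + 3·1 + -3·-4 = 15
  a_5 = 3·15 + 3·1 + 3·-1 + -3·1 = 42
  a_6 = 3·42 + 3·15 + 3·1 + -3·-1 = 177
  a_7 = 3·177 + 3·42 + 3·15 + -3·1 = 699
  a_8 = 3·699 + 3·177 + 3·42 + -3·15 = 2709
  a_9 = 3·2709 + 3·699 + 3·177 + -3·42 = 10629
  a_10 = 3·10629 + 3·2709 + 3·699 + -3·177 = 41580
  a_11 = 3·41580 + 3·10629 + 3·2709 + -3·699 = 162657

3,3,3,-3 ; 162657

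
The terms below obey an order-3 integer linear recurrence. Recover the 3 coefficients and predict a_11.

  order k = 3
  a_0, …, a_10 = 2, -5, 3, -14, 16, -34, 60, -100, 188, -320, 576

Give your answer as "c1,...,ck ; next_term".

  a_3 = 0·3 + 2·-5 + -2·2 = -14
  a_4 = 0·-14 + 2·3 + -2·-5 = 16
  a_5 = 0·16 + 2·-14 + -2·3 = -34
  a_6 = 0·-34 + 2·16 + -2·-14 = 60
  a_7 = 0·60 + 2·-34 + -2·16 = -100
  a_8 = 0·-100 + 2·60 + -2·-34 = 188
  a_9 = 0·188 + 2·-100 + -2·60 = -320
  a_10 = 0·-320 + 2·188 + -2·-100 = 576
  a_11 = 0·576 + 2·-320 + -2·188 = -1016

0,2,-2 ; -1016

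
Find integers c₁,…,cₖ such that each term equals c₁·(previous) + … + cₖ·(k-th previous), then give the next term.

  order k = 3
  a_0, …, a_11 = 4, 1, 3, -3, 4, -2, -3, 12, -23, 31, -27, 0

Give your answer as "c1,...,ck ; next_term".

-2,-1,1 ; 58

  a_3 = -2·3 + -1·1 + 1·4 = -3
  a_4 = -2·-3 + -1·3 + 1·1 = 4
  a_5 = -2·4 + -1·-3 + 1·3 = -2
  a_6 = -2·-2 + -1·4 + 1·-3 = -3
  a_7 = -2·-3 + -1·-2 + 1·4 = 12
  a_8 = -2·12 + -1·-3 + 1·-2 = -23
  a_9 = -2·-23 + -1·12 + 1·-3 = 31
  a_10 = -2·31 + -1·-23 + 1·12 = -27
  a_11 = -2·-27 + -1·31 + 1·-23 = 0
  a_12 = -2·0 + -1·-27 + 1·31 = 58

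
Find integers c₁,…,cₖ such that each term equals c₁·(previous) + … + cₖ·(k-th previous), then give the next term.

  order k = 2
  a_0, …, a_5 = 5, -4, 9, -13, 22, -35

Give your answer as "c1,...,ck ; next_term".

-1,1 ; 57

  a_2 = -1·-4 + 1·5 = 9
  a_3 = -1·9 + 1·-4 = -13
  a_4 = -1·-13 + 1·9 = 22
  a_5 = -1·22 + 1·-13 = -35
  a_6 = -1·-35 + 1·22 = 57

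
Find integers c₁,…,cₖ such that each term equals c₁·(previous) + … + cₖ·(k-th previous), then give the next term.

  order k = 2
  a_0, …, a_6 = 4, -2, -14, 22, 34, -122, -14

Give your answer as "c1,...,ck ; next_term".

  a_2 = -1·-2 + -4·4 = -14
  a_3 = -1·-14 + -4·-2 = 22
  a_4 = -1·22 + -4·-14 = 34
  a_5 = -1·34 + -4·22 = -122
  a_6 = -1·-122 + -4·34 = -14
  a_7 = -1·-14 + -4·-122 = 502

-1,-4 ; 502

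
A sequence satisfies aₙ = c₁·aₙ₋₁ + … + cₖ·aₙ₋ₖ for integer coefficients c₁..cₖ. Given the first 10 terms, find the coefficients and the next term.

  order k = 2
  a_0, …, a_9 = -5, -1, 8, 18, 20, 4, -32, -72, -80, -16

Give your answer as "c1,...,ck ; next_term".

  a_2 = 2·-1 + -2·-5 = 8
  a_3 = 2·8 + -2·-1 = 18
  a_4 = 2·18 + -2·8 = 20
  a_5 = 2·20 + -2·18 = 4
  a_6 = 2·4 + -2·20 = -32
  a_7 = 2·-32 + -2·4 = -72
  a_8 = 2·-72 + -2·-32 = -80
  a_9 = 2·-80 + -2·-72 = -16
  a_10 = 2·-16 + -2·-80 = 128

2,-2 ; 128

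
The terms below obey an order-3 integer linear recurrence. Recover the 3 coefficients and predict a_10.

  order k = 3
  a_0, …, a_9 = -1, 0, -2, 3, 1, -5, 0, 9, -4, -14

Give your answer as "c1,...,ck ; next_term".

  a_3 = -1·-2 + -2·0 + -1·-1 = 3
  a_4 = -1·3 + -2·-2 + -1·0 = 1
  a_5 = -1·1 + -2·3 + -1·-2 = -5
  a_6 = -1·-5 + -2·1 + -1·3 = 0
  a_7 = -1·0 + -2·-5 + -1·1 = 9
  a_8 = -1·9 + -2·0 + -1·-5 = -4
  a_9 = -1·-4 + -2·9 + -1·0 = -14
  a_10 = -1·-14 + -2·-4 + -1·9 = 13

-1,-2,-1 ; 13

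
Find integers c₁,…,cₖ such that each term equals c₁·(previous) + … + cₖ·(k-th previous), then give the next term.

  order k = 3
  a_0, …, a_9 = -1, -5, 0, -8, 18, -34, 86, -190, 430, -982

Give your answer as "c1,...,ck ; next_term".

  a_3 = -1·0 + 2·-5 + -2·-1 = -8
  a_4 = -1·-8 + 2·0 + -2·-5 = 18
  a_5 = -1·18 + 2·-8 + -2·0 = -34
  a_6 = -1·-34 + 2·18 + -2·-8 = 86
  a_7 = -1·86 + 2·-34 + -2·18 = -190
  a_8 = -1·-190 + 2·86 + -2·-34 = 430
  a_9 = -1·430 + 2·-190 + -2·86 = -982
  a_10 = -1·-982 + 2·430 + -2·-190 = 2222

-1,2,-2 ; 2222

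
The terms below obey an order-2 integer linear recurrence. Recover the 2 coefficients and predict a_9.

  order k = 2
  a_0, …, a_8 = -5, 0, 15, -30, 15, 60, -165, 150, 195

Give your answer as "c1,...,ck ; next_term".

  a_2 = -2·0 + -3·-5 = 15
  a_3 = -2·15 + -3·0 = -30
  a_4 = -2·-30 + -3·15 = 15
  a_5 = -2·15 + -3·-30 = 60
  a_6 = -2·60 + -3·15 = -165
  a_7 = -2·-165 + -3·60 = 150
  a_8 = -2·150 + -3·-165 = 195
  a_9 = -2·195 + -3·150 = -840

-2,-3 ; -840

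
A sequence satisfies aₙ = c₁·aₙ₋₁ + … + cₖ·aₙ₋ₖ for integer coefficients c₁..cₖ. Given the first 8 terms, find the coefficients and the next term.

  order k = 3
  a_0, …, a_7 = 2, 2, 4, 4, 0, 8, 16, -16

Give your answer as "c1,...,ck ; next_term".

  a_3 = 0·4 + -2·2 + 4·2 = 4
  a_4 = 0·4 + -2·4 + 4·2 = 0
  a_5 = 0·0 + -2·4 + 4·4 = 8
  a_6 = 0·8 + -2·0 + 4·4 = 16
  a_7 = 0·16 + -2·8 + 4·0 = -16
  a_8 = 0·-16 + -2·16 + 4·8 = 0

0,-2,4 ; 0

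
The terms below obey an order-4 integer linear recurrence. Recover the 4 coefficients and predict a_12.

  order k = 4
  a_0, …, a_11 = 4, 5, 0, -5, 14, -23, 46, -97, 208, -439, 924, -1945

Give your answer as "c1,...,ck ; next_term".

  a_4 = -2·-5 + 0·0 + 0·5 + 1·4 = 14
  a_5 = -2·14 + 0·-5 + 0·0 + 1·5 = -23
  a_6 = -2·-23 + 0·14 + 0·-5 + 1·0 = 46
  a_7 = -2·46 + 0·-23 + 0·14 + 1·-5 = -97
  a_8 = -2·-97 + 0·46 + 0·-23 + 1·14 = 208
  a_9 = -2·208 + 0·-97 + 0·46 + 1·-23 = -439
  a_10 = -2·-439 + 0·208 + 0·-97 + 1·46 = 924
  a_11 = -2·924 + 0·-439 + 0·208 + 1·-97 = -1945
  a_12 = -2·-1945 + 0·924 + 0·-439 + 1·208 = 4098

-2,0,0,1 ; 4098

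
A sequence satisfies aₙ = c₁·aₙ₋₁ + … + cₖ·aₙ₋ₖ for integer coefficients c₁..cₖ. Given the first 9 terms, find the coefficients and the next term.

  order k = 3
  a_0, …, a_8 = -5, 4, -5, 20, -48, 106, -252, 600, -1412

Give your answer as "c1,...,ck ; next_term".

  a_3 = -2·-5 + 0·4 + -2·-5 = 20
  a_4 = -2·20 + 0·-5 + -2·4 = -48
  a_5 = -2·-48 + 0·20 + -2·-5 = 106
  a_6 = -2·106 + 0·-48 + -2·20 = -252
  a_7 = -2·-252 + 0·106 + -2·-48 = 600
  a_8 = -2·600 + 0·-252 + -2·106 = -1412
  a_9 = -2·-1412 + 0·600 + -2·-252 = 3328

-2,0,-2 ; 3328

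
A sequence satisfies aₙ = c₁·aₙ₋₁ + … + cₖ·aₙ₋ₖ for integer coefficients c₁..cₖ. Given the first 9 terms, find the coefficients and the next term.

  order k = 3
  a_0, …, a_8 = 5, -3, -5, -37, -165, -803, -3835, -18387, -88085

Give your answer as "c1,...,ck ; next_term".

  a_3 = 4·-5 + 4·-3 + -1·5 = -37
  a_4 = 4·-37 + 4·-5 + -1·-3 = -165
  a_5 = 4·-165 + 4·-37 + -1·-5 = -803
  a_6 = 4·-803 + 4·-165 + -1·-37 = -3835
  a_7 = 4·-3835 + 4·-803 + -1·-165 = -18387
  a_8 = 4·-18387 + 4·-3835 + -1·-803 = -88085
  a_9 = 4·-88085 + 4·-18387 + -1·-3835 = -422053

4,4,-1 ; -422053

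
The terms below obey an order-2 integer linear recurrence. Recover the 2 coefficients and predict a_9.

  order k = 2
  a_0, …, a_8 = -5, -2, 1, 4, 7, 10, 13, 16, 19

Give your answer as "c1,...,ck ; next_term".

  a_2 = 2·-2 + -1·-5 = 1
  a_3 = 2·1 + -1·-2 = 4
  a_4 = 2·4 + -1·1 = 7
  a_5 = 2·7 + -1·4 = 10
  a_6 = 2·10 + -1·7 = 13
  a_7 = 2·13 + -1·10 = 16
  a_8 = 2·16 + -1·13 = 19
  a_9 = 2·19 + -1·16 = 22

2,-1 ; 22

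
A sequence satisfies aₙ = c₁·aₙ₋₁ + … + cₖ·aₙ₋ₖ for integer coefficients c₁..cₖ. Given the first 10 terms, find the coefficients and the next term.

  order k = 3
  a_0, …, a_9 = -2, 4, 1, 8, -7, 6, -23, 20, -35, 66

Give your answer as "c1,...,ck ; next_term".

  a_3 = 0·1 + 1·4 + -2·-2 = 8
  a_4 = 0·8 + 1·1 + -2·4 = -7
  a_5 = 0·-7 + 1·8 + -2·1 = 6
  a_6 = 0·6 + 1·-7 + -2·8 = -23
  a_7 = 0·-23 + 1·6 + -2·-7 = 20
  a_8 = 0·20 + 1·-23 + -2·6 = -35
  a_9 = 0·-35 + 1·20 + -2·-23 = 66
  a_10 = 0·66 + 1·-35 + -2·20 = -75

0,1,-2 ; -75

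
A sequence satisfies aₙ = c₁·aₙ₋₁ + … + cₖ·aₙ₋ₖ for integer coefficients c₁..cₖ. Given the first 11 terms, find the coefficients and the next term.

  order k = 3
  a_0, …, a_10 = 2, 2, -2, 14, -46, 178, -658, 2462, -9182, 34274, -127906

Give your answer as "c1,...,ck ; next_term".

  a_3 = -3·-2 + 3·2 + 1·2 = 14
  a_4 = -3·14 + 3·-2 + 1·2 = -46
  a_5 = -3·-46 + 3·14 + 1·-2 = 178
  a_6 = -3·178 + 3·-46 + 1·14 = -658
  a_7 = -3·-658 + 3·178 + 1·-46 = 2462
  a_8 = -3·2462 + 3·-658 + 1·178 = -9182
  a_9 = -3·-9182 + 3·2462 + 1·-658 = 34274
  a_10 = -3·34274 + 3·-9182 + 1·2462 = -127906
  a_11 = -3·-127906 + 3·34274 + 1·-9182 = 477358

-3,3,1 ; 477358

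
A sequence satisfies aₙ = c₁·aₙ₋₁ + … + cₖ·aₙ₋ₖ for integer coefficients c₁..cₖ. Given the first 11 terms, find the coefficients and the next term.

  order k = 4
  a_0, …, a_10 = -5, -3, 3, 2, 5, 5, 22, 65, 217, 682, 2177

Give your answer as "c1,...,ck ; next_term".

3,1,-2,2 ; 6909

  a_4 = 3·2 + 1·3 + -2·-3 + 2·-5 = 5
  a_5 = 3·5 + 1·2 + -2·3 + 2·-3 = 5
  a_6 = 3·5 + 1·5 + -2·2 + 2·3 = 22
  a_7 = 3·22 + 1·5 + -2·5 + 2·2 = 65
  a_8 = 3·65 + 1·22 + -2·5 + 2·5 = 217
  a_9 = 3·217 + 1·65 + -2·22 + 2·5 = 682
  a_10 = 3·682 + 1·217 + -2·65 + 2·22 = 2177
  a_11 = 3·2177 + 1·682 + -2·217 + 2·65 = 6909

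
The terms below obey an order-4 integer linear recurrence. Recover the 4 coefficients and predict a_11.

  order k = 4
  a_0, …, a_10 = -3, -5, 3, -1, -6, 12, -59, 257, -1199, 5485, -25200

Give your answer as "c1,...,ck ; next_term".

  a_4 = -4·-1 + 3·3 + 2·-5 + 3·-3 = -6
  a_5 = -4·-6 + 3·-1 + 2·3 + 3·-5 = 12
  a_6 = -4·12 + 3·-6 + 2·-1 + 3·3 = -59
  a_7 = -4·-59 + 3·12 + 2·-6 + 3·-1 = 257
  a_8 = -4·257 + 3·-59 + 2·12 + 3·-6 = -1199
  a_9 = -4·-1199 + 3·257 + 2·-59 + 3·12 = 5485
  a_10 = -4·5485 + 3·-1199 + 2·257 + 3·-59 = -25200
  a_11 = -4·-25200 + 3·5485 + 2·-1199 + 3·257 = 115628

-4,3,2,3 ; 115628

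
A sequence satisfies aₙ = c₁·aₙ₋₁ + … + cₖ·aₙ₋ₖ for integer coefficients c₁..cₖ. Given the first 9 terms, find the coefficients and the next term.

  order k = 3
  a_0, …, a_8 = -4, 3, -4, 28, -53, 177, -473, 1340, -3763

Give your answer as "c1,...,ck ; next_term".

  a_3 = -1·-4 + 4·3 + -3·-4 = 28
  a_4 = -1·28 + 4·-4 + -3·3 = -53
  a_5 = -1·-53 + 4·28 + -3·-4 = 177
  a_6 = -1·177 + 4·-53 + -3·28 = -473
  a_7 = -1·-473 + 4·177 + -3·-53 = 1340
  a_8 = -1·1340 + 4·-473 + -3·177 = -3763
  a_9 = -1·-3763 + 4·1340 + -3·-473 = 10542

-1,4,-3 ; 10542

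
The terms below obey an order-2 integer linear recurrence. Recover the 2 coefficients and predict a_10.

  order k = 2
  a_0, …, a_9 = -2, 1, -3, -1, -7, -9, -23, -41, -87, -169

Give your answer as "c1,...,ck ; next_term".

  a_2 = 1·1 + 2·-2 = -3
  a_3 = 1·-3 + 2·1 = -1
  a_4 = 1·-1 + 2·-3 = -7
  a_5 = 1·-7 + 2·-1 = -9
  a_6 = 1·-9 + 2·-7 = -23
  a_7 = 1·-23 + 2·-9 = -41
  a_8 = 1·-41 + 2·-23 = -87
  a_9 = 1·-87 + 2·-41 = -169
  a_10 = 1·-169 + 2·-87 = -343

1,2 ; -343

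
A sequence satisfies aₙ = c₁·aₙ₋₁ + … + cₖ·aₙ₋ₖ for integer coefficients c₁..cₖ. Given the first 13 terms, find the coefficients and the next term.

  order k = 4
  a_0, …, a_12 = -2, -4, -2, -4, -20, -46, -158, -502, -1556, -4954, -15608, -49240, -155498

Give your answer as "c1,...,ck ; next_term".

  a_4 = 2·-4 + 3·-2 + 3·-4 + -3·-2 = -20
  a_5 = 2·-20 + 3·-4 + 3·-2 + -3·-4 = -46
  a_6 = 2·-46 + 3·-20 + 3·-4 + -3·-2 = -158
  a_7 = 2·-158 + 3·-46 + 3·-20 + -3·-4 = -502
  a_8 = 2·-502 + 3·-158 + 3·-46 + -3·-20 = -1556
  a_9 = 2·-1556 + 3·-502 + 3·-158 + -3·-46 = -4954
  a_10 = 2·-4954 + 3·-1556 + 3·-502 + -3·-158 = -15608
  a_11 = 2·-15608 + 3·-4954 + 3·-1556 + -3·-502 = -49240
  a_12 = 2·-49240 + 3·-15608 + 3·-4954 + -3·-1556 = -155498
  a_13 = 2·-155498 + 3·-49240 + 3·-15608 + -3·-4954 = -490678

2,3,3,-3 ; -490678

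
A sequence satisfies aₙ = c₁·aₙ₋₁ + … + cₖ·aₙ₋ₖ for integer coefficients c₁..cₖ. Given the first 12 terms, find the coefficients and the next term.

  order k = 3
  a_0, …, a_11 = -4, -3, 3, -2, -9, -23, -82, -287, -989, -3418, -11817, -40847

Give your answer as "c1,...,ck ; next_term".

  a_3 = 3·3 + 1·-3 + 2·-4 = -2
  a_4 = 3·-2 + 1·3 + 2·-3 = -9
  a_5 = 3·-9 + 1·-2 + 2·3 = -23
  a_6 = 3·-23 + 1·-9 + 2·-2 = -82
  a_7 = 3·-82 + 1·-23 + 2·-9 = -287
  a_8 = 3·-287 + 1·-82 + 2·-23 = -989
  a_9 = 3·-989 + 1·-287 + 2·-82 = -3418
  a_10 = 3·-3418 + 1·-989 + 2·-287 = -11817
  a_11 = 3·-11817 + 1·-3418 + 2·-989 = -40847
  a_12 = 3·-40847 + 1·-11817 + 2·-3418 = -141194

3,1,2 ; -141194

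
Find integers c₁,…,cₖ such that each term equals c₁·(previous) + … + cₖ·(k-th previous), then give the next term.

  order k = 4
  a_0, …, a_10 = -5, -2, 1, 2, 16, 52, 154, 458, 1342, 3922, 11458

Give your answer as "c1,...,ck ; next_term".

3,0,0,-2 ; 33458

  a_4 = 3·2 + 0·1 + 0·-2 + -2·-5 = 16
  a_5 = 3·16 + 0·2 + 0·1 + -2·-2 = 52
  a_6 = 3·52 + 0·16 + 0·2 + -2·1 = 154
  a_7 = 3·154 + 0·52 + 0·16 + -2·2 = 458
  a_8 = 3·458 + 0·154 + 0·52 + -2·16 = 1342
  a_9 = 3·1342 + 0·458 + 0·154 + -2·52 = 3922
  a_10 = 3·3922 + 0·1342 + 0·458 + -2·154 = 11458
  a_11 = 3·11458 + 0·3922 + 0·1342 + -2·458 = 33458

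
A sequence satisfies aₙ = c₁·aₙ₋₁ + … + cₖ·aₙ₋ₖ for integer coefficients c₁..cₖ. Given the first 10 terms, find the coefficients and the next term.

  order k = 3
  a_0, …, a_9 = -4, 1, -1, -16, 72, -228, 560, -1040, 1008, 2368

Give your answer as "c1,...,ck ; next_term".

-4,-4,4 ; -17664

  a_3 = -4·-1 + -4·1 + 4·-4 = -16
  a_4 = -4·-16 + -4·-1 + 4·1 = 72
  a_5 = -4·72 + -4·-16 + 4·-1 = -228
  a_6 = -4·-228 + -4·72 + 4·-16 = 560
  a_7 = -4·560 + -4·-228 + 4·72 = -1040
  a_8 = -4·-1040 + -4·560 + 4·-228 = 1008
  a_9 = -4·1008 + -4·-1040 + 4·560 = 2368
  a_10 = -4·2368 + -4·1008 + 4·-1040 = -17664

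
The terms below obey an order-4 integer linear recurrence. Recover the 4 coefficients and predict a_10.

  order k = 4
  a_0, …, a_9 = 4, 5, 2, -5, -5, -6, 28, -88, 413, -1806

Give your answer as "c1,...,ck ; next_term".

  a_4 = -4·-5 + 1·2 + -3·5 + -3·4 = -5
  a_5 = -4·-5 + 1·-5 + -3·2 + -3·5 = -6
  a_6 = -4·-6 + 1·-5 + -3·-5 + -3·2 = 28
  a_7 = -4·28 + 1·-6 + -3·-5 + -3·-5 = -88
  a_8 = -4·-88 + 1·28 + -3·-6 + -3·-5 = 413
  a_9 = -4·413 + 1·-88 + -3·28 + -3·-6 = -1806
  a_10 = -4·-1806 + 1·413 + -3·-88 + -3·28 = 7817

-4,1,-3,-3 ; 7817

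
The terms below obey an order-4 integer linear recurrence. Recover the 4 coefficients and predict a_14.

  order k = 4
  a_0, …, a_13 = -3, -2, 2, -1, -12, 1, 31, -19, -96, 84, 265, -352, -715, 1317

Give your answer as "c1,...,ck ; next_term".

  a_4 = 1·-1 + -3·2 + 4·-2 + -1·-3 = -12
  a_5 = 1·-12 + -3·-1 + 4·2 + -1·-2 = 1
  a_6 = 1·1 + -3·-12 + 4·-1 + -1·2 = 31
  a_7 = 1·31 + -3·1 + 4·-12 + -1·-1 = -19
  a_8 = 1·-19 + -3·31 + 4·1 + -1·-12 = -96
  a_9 = 1·-96 + -3·-19 + 4·31 + -1·1 = 84
  a_10 = 1·84 + -3·-96 + 4·-19 + -1·31 = 265
  a_11 = 1·265 + -3·84 + 4·-96 + -1·-19 = -352
  a_12 = 1·-352 + -3·265 + 4·84 + -1·-96 = -715
  a_13 = 1·-715 + -3·-352 + 4·265 + -1·84 = 1317
  a_14 = 1·1317 + -3·-715 + 4·-352 + -1·265 = 1789

1,-3,4,-1 ; 1789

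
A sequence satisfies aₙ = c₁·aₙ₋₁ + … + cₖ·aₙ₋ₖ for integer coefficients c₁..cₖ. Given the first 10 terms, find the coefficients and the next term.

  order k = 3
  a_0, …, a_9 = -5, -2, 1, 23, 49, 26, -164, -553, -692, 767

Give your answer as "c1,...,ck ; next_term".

2,-3,-3 ; 5269

  a_3 = 2·1 + -3·-2 + -3·-5 = 23
  a_4 = 2·23 + -3·1 + -3·-2 = 49
  a_5 = 2·49 + -3·23 + -3·1 = 26
  a_6 = 2·26 + -3·49 + -3·23 = -164
  a_7 = 2·-164 + -3·26 + -3·49 = -553
  a_8 = 2·-553 + -3·-164 + -3·26 = -692
  a_9 = 2·-692 + -3·-553 + -3·-164 = 767
  a_10 = 2·767 + -3·-692 + -3·-553 = 5269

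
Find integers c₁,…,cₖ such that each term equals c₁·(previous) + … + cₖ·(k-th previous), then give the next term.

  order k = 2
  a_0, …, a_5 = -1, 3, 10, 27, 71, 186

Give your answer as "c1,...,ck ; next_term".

  a_2 = 3·3 + -1·-1 = 10
  a_3 = 3·10 + -1·3 = 27
  a_4 = 3·27 + -1·10 = 71
  a_5 = 3·71 + -1·27 = 186
  a_6 = 3·186 + -1·71 = 487

3,-1 ; 487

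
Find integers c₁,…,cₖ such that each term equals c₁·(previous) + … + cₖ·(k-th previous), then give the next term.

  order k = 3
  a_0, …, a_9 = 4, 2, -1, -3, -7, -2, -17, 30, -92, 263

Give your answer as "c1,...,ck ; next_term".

  a_3 = -1·-1 + 4·2 + -3·4 = -3
  a_4 = -1·-3 + 4·-1 + -3·2 = -7
  a_5 = -1·-7 + 4·-3 + -3·-1 = -2
  a_6 = -1·-2 + 4·-7 + -3·-3 = -17
  a_7 = -1·-17 + 4·-2 + -3·-7 = 30
  a_8 = -1·30 + 4·-17 + -3·-2 = -92
  a_9 = -1·-92 + 4·30 + -3·-17 = 263
  a_10 = -1·263 + 4·-92 + -3·30 = -721

-1,4,-3 ; -721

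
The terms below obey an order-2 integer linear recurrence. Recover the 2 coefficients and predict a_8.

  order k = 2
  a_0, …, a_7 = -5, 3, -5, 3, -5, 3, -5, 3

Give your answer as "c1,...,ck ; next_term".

0,1 ; -5

  a_2 = 0·3 + 1·-5 = -5
  a_3 = 0·-5 + 1·3 = 3
  a_4 = 0·3 + 1·-5 = -5
  a_5 = 0·-5 + 1·3 = 3
  a_6 = 0·3 + 1·-5 = -5
  a_7 = 0·-5 + 1·3 = 3
  a_8 = 0·3 + 1·-5 = -5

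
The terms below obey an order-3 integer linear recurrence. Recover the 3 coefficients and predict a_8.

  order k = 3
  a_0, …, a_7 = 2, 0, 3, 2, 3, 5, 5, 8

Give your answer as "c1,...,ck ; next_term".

0,1,1 ; 10

  a_3 = 0·3 + 1·0 + 1·2 = 2
  a_4 = 0·2 + 1·3 + 1·0 = 3
  a_5 = 0·3 + 1·2 + 1·3 = 5
  a_6 = 0·5 + 1·3 + 1·2 = 5
  a_7 = 0·5 + 1·5 + 1·3 = 8
  a_8 = 0·8 + 1·5 + 1·5 = 10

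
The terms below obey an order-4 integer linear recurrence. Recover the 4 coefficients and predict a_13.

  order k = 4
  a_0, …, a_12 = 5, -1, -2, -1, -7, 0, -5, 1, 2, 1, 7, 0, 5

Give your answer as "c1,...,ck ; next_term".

0,1,0,-1 ; -1

  a_4 = 0·-1 + 1·-2 + 0·-1 + -1·5 = -7
  a_5 = 0·-7 + 1·-1 + 0·-2 + -1·-1 = 0
  a_6 = 0·0 + 1·-7 + 0·-1 + -1·-2 = -5
  a_7 = 0·-5 + 1·0 + 0·-7 + -1·-1 = 1
  a_8 = 0·1 + 1·-5 + 0·0 + -1·-7 = 2
  a_9 = 0·2 + 1·1 + 0·-5 + -1·0 = 1
  a_10 = 0·1 + 1·2 + 0·1 + -1·-5 = 7
  a_11 = 0·7 + 1·1 + 0·2 + -1·1 = 0
  a_12 = 0·0 + 1·7 + 0·1 + -1·2 = 5
  a_13 = 0·5 + 1·0 + 0·7 + -1·1 = -1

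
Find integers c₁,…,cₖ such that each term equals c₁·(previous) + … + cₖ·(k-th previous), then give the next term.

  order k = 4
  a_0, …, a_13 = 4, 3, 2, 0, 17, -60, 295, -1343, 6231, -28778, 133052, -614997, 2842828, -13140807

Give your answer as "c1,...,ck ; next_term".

-4,3,1,2 ; 60742819

  a_4 = -4·0 + 3·2 + 1·3 + 2·4 = 17
  a_5 = -4·17 + 3·0 + 1·2 + 2·3 = -60
  a_6 = -4·-60 + 3·17 + 1·0 + 2·2 = 295
  a_7 = -4·295 + 3·-60 + 1·17 + 2·0 = -1343
  a_8 = -4·-1343 + 3·295 + 1·-60 + 2·17 = 6231
  a_9 = -4·6231 + 3·-1343 + 1·295 + 2·-60 = -28778
  a_10 = -4·-28778 + 3·6231 + 1·-1343 + 2·295 = 133052
  a_11 = -4·133052 + 3·-28778 + 1·6231 + 2·-1343 = -614997
  a_12 = -4·-614997 + 3·133052 + 1·-28778 + 2·6231 = 2842828
  a_13 = -4·2842828 + 3·-614997 + 1·133052 + 2·-28778 = -13140807
  a_14 = -4·-13140807 + 3·2842828 + 1·-614997 + 2·133052 = 60742819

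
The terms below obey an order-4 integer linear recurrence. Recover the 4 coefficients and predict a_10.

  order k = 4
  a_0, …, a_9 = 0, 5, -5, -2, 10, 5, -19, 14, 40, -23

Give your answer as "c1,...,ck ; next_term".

  a_4 = 0·-2 + 0·-5 + 2·5 + 3·0 = 10
  a_5 = 0·10 + 0·-2 + 2·-5 + 3·5 = 5
  a_6 = 0·5 + 0·10 + 2·-2 + 3·-5 = -19
  a_7 = 0·-19 + 0·5 + 2·10 + 3·-2 = 14
  a_8 = 0·14 + 0·-19 + 2·5 + 3·10 = 40
  a_9 = 0·40 + 0·14 + 2·-19 + 3·5 = -23
  a_10 = 0·-23 + 0·40 + 2·14 + 3·-19 = -29

0,0,2,3 ; -29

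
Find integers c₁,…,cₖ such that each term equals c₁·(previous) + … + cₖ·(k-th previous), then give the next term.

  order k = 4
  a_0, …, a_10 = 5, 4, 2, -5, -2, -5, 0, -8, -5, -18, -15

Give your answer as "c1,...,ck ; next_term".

  a_4 = 1·-5 + 1·2 + -1·4 + 1·5 = -2
  a_5 = 1·-2 + 1·-5 + -1·2 + 1·4 = -5
  a_6 = 1·-5 + 1·-2 + -1·-5 + 1·2 = 0
  a_7 = 1·0 + 1·-5 + -1·-2 + 1·-5 = -8
  a_8 = 1·-8 + 1·0 + -1·-5 + 1·-2 = -5
  a_9 = 1·-5 + 1·-8 + -1·0 + 1·-5 = -18
  a_10 = 1·-18 + 1·-5 + -1·-8 + 1·0 = -15
  a_11 = 1·-15 + 1·-18 + -1·-5 + 1·-8 = -36

1,1,-1,1 ; -36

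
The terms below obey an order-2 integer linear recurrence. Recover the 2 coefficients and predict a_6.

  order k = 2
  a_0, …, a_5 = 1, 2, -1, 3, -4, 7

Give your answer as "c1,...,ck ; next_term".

  a_2 = -1·2 + 1·1 = -1
  a_3 = -1·-1 + 1·2 = 3
  a_4 = -1·3 + 1·-1 = -4
  a_5 = -1·-4 + 1·3 = 7
  a_6 = -1·7 + 1·-4 = -11

-1,1 ; -11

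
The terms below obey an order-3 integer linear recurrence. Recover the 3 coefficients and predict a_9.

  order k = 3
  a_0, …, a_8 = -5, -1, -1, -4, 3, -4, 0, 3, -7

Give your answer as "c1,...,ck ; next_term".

-1,0,1 ; 7

  a_3 = -1·-1 + 0·-1 + 1·-5 = -4
  a_4 = -1·-4 + 0·-1 + 1·-1 = 3
  a_5 = -1·3 + 0·-4 + 1·-1 = -4
  a_6 = -1·-4 + 0·3 + 1·-4 = 0
  a_7 = -1·0 + 0·-4 + 1·3 = 3
  a_8 = -1·3 + 0·0 + 1·-4 = -7
  a_9 = -1·-7 + 0·3 + 1·0 = 7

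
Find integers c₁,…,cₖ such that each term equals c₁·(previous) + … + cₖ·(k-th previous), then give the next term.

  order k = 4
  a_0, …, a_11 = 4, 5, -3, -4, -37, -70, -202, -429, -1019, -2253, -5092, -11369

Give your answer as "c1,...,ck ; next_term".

  a_4 = 1·-4 + 4·-3 + -1·5 + -4·4 = -37
  a_5 = 1·-37 + 4·-4 + -1·-3 + -4·5 = -70
  a_6 = 1·-70 + 4·-37 + -1·-4 + -4·-3 = -202
  a_7 = 1·-202 + 4·-70 + -1·-37 + -4·-4 = -429
  a_8 = 1·-429 + 4·-202 + -1·-70 + -4·-37 = -1019
  a_9 = 1·-1019 + 4·-429 + -1·-202 + -4·-70 = -2253
  a_10 = 1·-2253 + 4·-1019 + -1·-429 + -4·-202 = -5092
  a_11 = 1·-5092 + 4·-2253 + -1·-1019 + -4·-429 = -11369
  a_12 = 1·-11369 + 4·-5092 + -1·-2253 + -4·-1019 = -25408

1,4,-1,-4 ; -25408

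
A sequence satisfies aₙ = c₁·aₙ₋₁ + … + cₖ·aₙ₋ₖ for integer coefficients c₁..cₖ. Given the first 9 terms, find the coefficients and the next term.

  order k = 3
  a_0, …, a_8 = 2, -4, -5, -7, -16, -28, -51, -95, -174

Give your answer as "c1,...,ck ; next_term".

  a_3 = 1·-5 + 1·-4 + 1·2 = -7
  a_4 = 1·-7 + 1·-5 + 1·-4 = -16
  a_5 = 1·-16 + 1·-7 + 1·-5 = -28
  a_6 = 1·-28 + 1·-16 + 1·-7 = -51
  a_7 = 1·-51 + 1·-28 + 1·-16 = -95
  a_8 = 1·-95 + 1·-51 + 1·-28 = -174
  a_9 = 1·-174 + 1·-95 + 1·-51 = -320

1,1,1 ; -320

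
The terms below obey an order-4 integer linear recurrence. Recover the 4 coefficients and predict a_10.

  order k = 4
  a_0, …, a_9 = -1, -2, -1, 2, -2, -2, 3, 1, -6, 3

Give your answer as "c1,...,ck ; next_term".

-1,-1,0,1 ; 6

  a_4 = -1·2 + -1·-1 + 0·-2 + 1·-1 = -2
  a_5 = -1·-2 + -1·2 + 0·-1 + 1·-2 = -2
  a_6 = -1·-2 + -1·-2 + 0·2 + 1·-1 = 3
  a_7 = -1·3 + -1·-2 + 0·-2 + 1·2 = 1
  a_8 = -1·1 + -1·3 + 0·-2 + 1·-2 = -6
  a_9 = -1·-6 + -1·1 + 0·3 + 1·-2 = 3
  a_10 = -1·3 + -1·-6 + 0·1 + 1·3 = 6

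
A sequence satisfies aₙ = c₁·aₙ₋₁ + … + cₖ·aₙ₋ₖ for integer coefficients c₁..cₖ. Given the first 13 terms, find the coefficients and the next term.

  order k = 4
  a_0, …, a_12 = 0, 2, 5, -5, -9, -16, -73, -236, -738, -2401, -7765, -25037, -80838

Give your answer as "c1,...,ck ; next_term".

3,0,3,-2 ; -261007

  a_4 = 3·-5 + 0·5 + 3·2 + -2·0 = -9
  a_5 = 3·-9 + 0·-5 + 3·5 + -2·2 = -16
  a_6 = 3·-16 + 0·-9 + 3·-5 + -2·5 = -73
  a_7 = 3·-73 + 0·-16 + 3·-9 + -2·-5 = -236
  a_8 = 3·-236 + 0·-73 + 3·-16 + -2·-9 = -738
  a_9 = 3·-738 + 0·-236 + 3·-73 + -2·-16 = -2401
  a_10 = 3·-2401 + 0·-738 + 3·-236 + -2·-73 = -7765
  a_11 = 3·-7765 + 0·-2401 + 3·-738 + -2·-236 = -25037
  a_12 = 3·-25037 + 0·-7765 + 3·-2401 + -2·-738 = -80838
  a_13 = 3·-80838 + 0·-25037 + 3·-7765 + -2·-2401 = -261007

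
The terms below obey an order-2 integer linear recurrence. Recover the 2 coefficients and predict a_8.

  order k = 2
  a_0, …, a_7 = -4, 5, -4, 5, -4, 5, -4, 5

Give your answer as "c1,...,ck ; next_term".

  a_2 = 0·5 + 1·-4 = -4
  a_3 = 0·-4 + 1·5 = 5
  a_4 = 0·5 + 1·-4 = -4
  a_5 = 0·-4 + 1·5 = 5
  a_6 = 0·5 + 1·-4 = -4
  a_7 = 0·-4 + 1·5 = 5
  a_8 = 0·5 + 1·-4 = -4

0,1 ; -4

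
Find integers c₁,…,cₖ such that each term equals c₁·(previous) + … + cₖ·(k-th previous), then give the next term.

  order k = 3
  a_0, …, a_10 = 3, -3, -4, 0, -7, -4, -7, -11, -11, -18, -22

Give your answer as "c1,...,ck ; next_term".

0,1,1 ; -29

  a_3 = 0·-4 + 1·-3 + 1·3 = 0
  a_4 = 0·0 + 1·-4 + 1·-3 = -7
  a_5 = 0·-7 + 1·0 + 1·-4 = -4
  a_6 = 0·-4 + 1·-7 + 1·0 = -7
  a_7 = 0·-7 + 1·-4 + 1·-7 = -11
  a_8 = 0·-11 + 1·-7 + 1·-4 = -11
  a_9 = 0·-11 + 1·-11 + 1·-7 = -18
  a_10 = 0·-18 + 1·-11 + 1·-11 = -22
  a_11 = 0·-22 + 1·-18 + 1·-11 = -29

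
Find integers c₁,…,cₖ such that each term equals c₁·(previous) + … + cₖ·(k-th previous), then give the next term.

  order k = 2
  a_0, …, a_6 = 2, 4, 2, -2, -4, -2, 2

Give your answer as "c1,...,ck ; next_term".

  a_2 = 1·4 + -1·2 = 2
  a_3 = 1·2 + -1·4 = -2
  a_4 = 1·-2 + -1·2 = -4
  a_5 = 1·-4 + -1·-2 = -2
  a_6 = 1·-2 + -1·-4 = 2
  a_7 = 1·2 + -1·-2 = 4

1,-1 ; 4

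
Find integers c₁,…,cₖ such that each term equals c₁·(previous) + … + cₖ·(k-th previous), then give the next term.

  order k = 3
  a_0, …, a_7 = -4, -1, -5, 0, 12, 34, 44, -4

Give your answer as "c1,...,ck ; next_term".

  a_3 = 2·-5 + -2·-1 + -2·-4 = 0
  a_4 = 2·0 + -2·-5 + -2·-1 = 12
  a_5 = 2·12 + -2·0 + -2·-5 = 34
  a_6 = 2·34 + -2·12 + -2·0 = 44
  a_7 = 2·44 + -2·34 + -2·12 = -4
  a_8 = 2·-4 + -2·44 + -2·34 = -164

2,-2,-2 ; -164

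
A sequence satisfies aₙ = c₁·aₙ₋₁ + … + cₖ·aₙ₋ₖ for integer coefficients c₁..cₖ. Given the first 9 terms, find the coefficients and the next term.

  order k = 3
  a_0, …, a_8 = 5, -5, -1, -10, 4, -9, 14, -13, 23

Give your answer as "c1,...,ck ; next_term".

  a_3 = 0·-1 + 1·-5 + -1·5 = -10
  a_4 = 0·-10 + 1·-1 + -1·-5 = 4
  a_5 = 0·4 + 1·-10 + -1·-1 = -9
  a_6 = 0·-9 + 1·4 + -1·-10 = 14
  a_7 = 0·14 + 1·-9 + -1·4 = -13
  a_8 = 0·-13 + 1·14 + -1·-9 = 23
  a_9 = 0·23 + 1·-13 + -1·14 = -27

0,1,-1 ; -27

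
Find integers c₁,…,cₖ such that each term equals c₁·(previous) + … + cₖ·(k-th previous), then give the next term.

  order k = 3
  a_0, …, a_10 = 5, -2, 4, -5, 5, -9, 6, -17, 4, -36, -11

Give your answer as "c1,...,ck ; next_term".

  a_3 = 1·4 + 2·-2 + -1·5 = -5
  a_4 = 1·-5 + 2·4 + -1·-2 = 5
  a_5 = 1·5 + 2·-5 + -1·4 = -9
  a_6 = 1·-9 + 2·5 + -1·-5 = 6
  a_7 = 1·6 + 2·-9 + -1·5 = -17
  a_8 = 1·-17 + 2·6 + -1·-9 = 4
  a_9 = 1·4 + 2·-17 + -1·6 = -36
  a_10 = 1·-36 + 2·4 + -1·-17 = -11
  a_11 = 1·-11 + 2·-36 + -1·4 = -87

1,2,-1 ; -87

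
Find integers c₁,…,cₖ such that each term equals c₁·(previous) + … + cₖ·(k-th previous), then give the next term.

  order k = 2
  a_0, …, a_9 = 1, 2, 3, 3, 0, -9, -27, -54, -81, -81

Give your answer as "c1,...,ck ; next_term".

  a_2 = 3·2 + -3·1 = 3
  a_3 = 3·3 + -3·2 = 3
  a_4 = 3·3 + -3·3 = 0
  a_5 = 3·0 + -3·3 = -9
  a_6 = 3·-9 + -3·0 = -27
  a_7 = 3·-27 + -3·-9 = -54
  a_8 = 3·-54 + -3·-27 = -81
  a_9 = 3·-81 + -3·-54 = -81
  a_10 = 3·-81 + -3·-81 = 0

3,-3 ; 0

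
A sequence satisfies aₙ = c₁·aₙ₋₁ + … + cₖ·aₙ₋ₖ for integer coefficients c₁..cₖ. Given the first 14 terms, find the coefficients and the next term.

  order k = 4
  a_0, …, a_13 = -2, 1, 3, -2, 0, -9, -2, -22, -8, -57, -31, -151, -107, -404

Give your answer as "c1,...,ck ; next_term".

1,2,-2,1 ; -347

  a_4 = 1·-2 + 2·3 + -2·1 + 1·-2 = 0
  a_5 = 1·0 + 2·-2 + -2·3 + 1·1 = -9
  a_6 = 1·-9 + 2·0 + -2·-2 + 1·3 = -2
  a_7 = 1·-2 + 2·-9 + -2·0 + 1·-2 = -22
  a_8 = 1·-22 + 2·-2 + -2·-9 + 1·0 = -8
  a_9 = 1·-8 + 2·-22 + -2·-2 + 1·-9 = -57
  a_10 = 1·-57 + 2·-8 + -2·-22 + 1·-2 = -31
  a_11 = 1·-31 + 2·-57 + -2·-8 + 1·-22 = -151
  a_12 = 1·-151 + 2·-31 + -2·-57 + 1·-8 = -107
  a_13 = 1·-107 + 2·-151 + -2·-31 + 1·-57 = -404
  a_14 = 1·-404 + 2·-107 + -2·-151 + 1·-31 = -347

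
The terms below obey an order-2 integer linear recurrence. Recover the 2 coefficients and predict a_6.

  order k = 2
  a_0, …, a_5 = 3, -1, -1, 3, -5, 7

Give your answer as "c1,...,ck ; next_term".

-2,-1 ; -9

  a_2 = -2·-1 + -1·3 = -1
  a_3 = -2·-1 + -1·-1 = 3
  a_4 = -2·3 + -1·-1 = -5
  a_5 = -2·-5 + -1·3 = 7
  a_6 = -2·7 + -1·-5 = -9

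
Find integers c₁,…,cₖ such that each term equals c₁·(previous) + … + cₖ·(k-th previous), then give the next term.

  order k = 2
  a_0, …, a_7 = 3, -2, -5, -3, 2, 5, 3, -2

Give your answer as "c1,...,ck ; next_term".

1,-1 ; -5

  a_2 = 1·-2 + -1·3 = -5
  a_3 = 1·-5 + -1·-2 = -3
  a_4 = 1·-3 + -1·-5 = 2
  a_5 = 1·2 + -1·-3 = 5
  a_6 = 1·5 + -1·2 = 3
  a_7 = 1·3 + -1·5 = -2
  a_8 = 1·-2 + -1·3 = -5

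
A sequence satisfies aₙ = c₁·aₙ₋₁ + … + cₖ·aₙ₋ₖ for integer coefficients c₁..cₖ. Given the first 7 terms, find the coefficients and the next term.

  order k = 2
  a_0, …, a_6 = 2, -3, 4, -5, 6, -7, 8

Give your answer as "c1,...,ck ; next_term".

  a_2 = -2·-3 + -1·2 = 4
  a_3 = -2·4 + -1·-3 = -5
  a_4 = -2·-5 + -1·4 = 6
  a_5 = -2·6 + -1·-5 = -7
  a_6 = -2·-7 + -1·6 = 8
  a_7 = -2·8 + -1·-7 = -9

-2,-1 ; -9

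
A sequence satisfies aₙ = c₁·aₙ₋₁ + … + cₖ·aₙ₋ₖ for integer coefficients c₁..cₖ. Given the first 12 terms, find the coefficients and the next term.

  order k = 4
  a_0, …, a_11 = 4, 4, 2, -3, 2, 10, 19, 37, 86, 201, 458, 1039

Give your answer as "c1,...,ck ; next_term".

2,0,1,1 ; 2365

  a_4 = 2·-3 + 0·2 + 1·4 + 1·4 = 2
  a_5 = 2·2 + 0·-3 + 1·2 + 1·4 = 10
  a_6 = 2·10 + 0·2 + 1·-3 + 1·2 = 19
  a_7 = 2·19 + 0·10 + 1·2 + 1·-3 = 37
  a_8 = 2·37 + 0·19 + 1·10 + 1·2 = 86
  a_9 = 2·86 + 0·37 + 1·19 + 1·10 = 201
  a_10 = 2·201 + 0·86 + 1·37 + 1·19 = 458
  a_11 = 2·458 + 0·201 + 1·86 + 1·37 = 1039
  a_12 = 2·1039 + 0·458 + 1·201 + 1·86 = 2365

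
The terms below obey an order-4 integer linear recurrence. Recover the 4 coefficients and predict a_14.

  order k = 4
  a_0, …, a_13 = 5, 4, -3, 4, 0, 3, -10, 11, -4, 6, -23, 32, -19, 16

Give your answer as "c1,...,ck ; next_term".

-1,-1,-1,1 ; -52

  a_4 = -1·4 + -1·-3 + -1·4 + 1·5 = 0
  a_5 = -1·0 + -1·4 + -1·-3 + 1·4 = 3
  a_6 = -1·3 + -1·0 + -1·4 + 1·-3 = -10
  a_7 = -1·-10 + -1·3 + -1·0 + 1·4 = 11
  a_8 = -1·11 + -1·-10 + -1·3 + 1·0 = -4
  a_9 = -1·-4 + -1·11 + -1·-10 + 1·3 = 6
  a_10 = -1·6 + -1·-4 + -1·11 + 1·-10 = -23
  a_11 = -1·-23 + -1·6 + -1·-4 + 1·11 = 32
  a_12 = -1·32 + -1·-23 + -1·6 + 1·-4 = -19
  a_13 = -1·-19 + -1·32 + -1·-23 + 1·6 = 16
  a_14 = -1·16 + -1·-19 + -1·32 + 1·-23 = -52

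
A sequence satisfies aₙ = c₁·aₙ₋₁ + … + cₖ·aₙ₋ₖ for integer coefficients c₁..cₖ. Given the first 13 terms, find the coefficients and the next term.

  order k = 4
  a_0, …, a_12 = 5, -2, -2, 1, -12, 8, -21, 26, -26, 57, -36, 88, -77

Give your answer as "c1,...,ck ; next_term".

0,2,-1,-2 ; 98

  a_4 = 0·1 + 2·-2 + -1·-2 + -2·5 = -12
  a_5 = 0·-12 + 2·1 + -1·-2 + -2·-2 = 8
  a_6 = 0·8 + 2·-12 + -1·1 + -2·-2 = -21
  a_7 = 0·-21 + 2·8 + -1·-12 + -2·1 = 26
  a_8 = 0·26 + 2·-21 + -1·8 + -2·-12 = -26
  a_9 = 0·-26 + 2·26 + -1·-21 + -2·8 = 57
  a_10 = 0·57 + 2·-26 + -1·26 + -2·-21 = -36
  a_11 = 0·-36 + 2·57 + -1·-26 + -2·26 = 88
  a_12 = 0·88 + 2·-36 + -1·57 + -2·-26 = -77
  a_13 = 0·-77 + 2·88 + -1·-36 + -2·57 = 98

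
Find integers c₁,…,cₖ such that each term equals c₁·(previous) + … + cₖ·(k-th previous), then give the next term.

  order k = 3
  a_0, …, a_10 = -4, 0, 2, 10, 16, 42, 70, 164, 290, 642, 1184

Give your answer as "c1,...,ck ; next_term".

  a_3 = 1·2 + 3·0 + -2·-4 = 10
  a_4 = 1·10 + 3·2 + -2·0 = 16
  a_5 = 1·16 + 3·10 + -2·2 = 42
  a_6 = 1·42 + 3·16 + -2·10 = 70
  a_7 = 1·70 + 3·42 + -2·16 = 164
  a_8 = 1·164 + 3·70 + -2·42 = 290
  a_9 = 1·290 + 3·164 + -2·70 = 642
  a_10 = 1·642 + 3·290 + -2·164 = 1184
  a_11 = 1·1184 + 3·642 + -2·290 = 2530

1,3,-2 ; 2530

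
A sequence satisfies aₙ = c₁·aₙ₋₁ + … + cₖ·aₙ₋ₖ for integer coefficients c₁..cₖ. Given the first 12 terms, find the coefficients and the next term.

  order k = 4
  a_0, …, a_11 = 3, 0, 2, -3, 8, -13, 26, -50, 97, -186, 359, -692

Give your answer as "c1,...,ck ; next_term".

  a_4 = -1·-3 + 1·2 + -1·0 + 1·3 = 8
  a_5 = -1·8 + 1·-3 + -1·2 + 1·0 = -13
  a_6 = -1·-13 + 1·8 + -1·-3 + 1·2 = 26
  a_7 = -1·26 + 1·-13 + -1·8 + 1·-3 = -50
  a_8 = -1·-50 + 1·26 + -1·-13 + 1·8 = 97
  a_9 = -1·97 + 1·-50 + -1·26 + 1·-13 = -186
  a_10 = -1·-186 + 1·97 + -1·-50 + 1·26 = 359
  a_11 = -1·359 + 1·-186 + -1·97 + 1·-50 = -692
  a_12 = -1·-692 + 1·359 + -1·-186 + 1·97 = 1334

-1,1,-1,1 ; 1334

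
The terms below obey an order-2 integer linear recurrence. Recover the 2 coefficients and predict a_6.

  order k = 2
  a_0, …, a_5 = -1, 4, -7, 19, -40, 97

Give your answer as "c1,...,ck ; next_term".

  a_2 = -1·4 + 3·-1 = -7
  a_3 = -1·-7 + 3·4 = 19
  a_4 = -1·19 + 3·-7 = -40
  a_5 = -1·-40 + 3·19 = 97
  a_6 = -1·97 + 3·-40 = -217

-1,3 ; -217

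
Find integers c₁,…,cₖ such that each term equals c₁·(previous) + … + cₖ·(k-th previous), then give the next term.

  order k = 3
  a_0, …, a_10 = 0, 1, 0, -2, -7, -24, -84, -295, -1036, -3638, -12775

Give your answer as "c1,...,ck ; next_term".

  a_3 = 4·0 + -2·1 + 1·0 = -2
  a_4 = 4·-2 + -2·0 + 1·1 = -7
  a_5 = 4·-7 + -2·-2 + 1·0 = -24
  a_6 = 4·-24 + -2·-7 + 1·-2 = -84
  a_7 = 4·-84 + -2·-24 + 1·-7 = -295
  a_8 = 4·-295 + -2·-84 + 1·-24 = -1036
  a_9 = 4·-1036 + -2·-295 + 1·-84 = -3638
  a_10 = 4·-3638 + -2·-1036 + 1·-295 = -12775
  a_11 = 4·-12775 + -2·-3638 + 1·-1036 = -44860

4,-2,1 ; -44860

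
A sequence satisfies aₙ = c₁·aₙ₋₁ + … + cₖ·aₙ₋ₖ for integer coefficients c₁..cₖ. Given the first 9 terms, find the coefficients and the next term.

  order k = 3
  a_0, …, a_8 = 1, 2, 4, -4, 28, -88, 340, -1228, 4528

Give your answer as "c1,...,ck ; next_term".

-3,3,2 ; -16588

  a_3 = -3·4 + 3·2 + 2·1 = -4
  a_4 = -3·-4 + 3·4 + 2·2 = 28
  a_5 = -3·28 + 3·-4 + 2·4 = -88
  a_6 = -3·-88 + 3·28 + 2·-4 = 340
  a_7 = -3·340 + 3·-88 + 2·28 = -1228
  a_8 = -3·-1228 + 3·340 + 2·-88 = 4528
  a_9 = -3·4528 + 3·-1228 + 2·340 = -16588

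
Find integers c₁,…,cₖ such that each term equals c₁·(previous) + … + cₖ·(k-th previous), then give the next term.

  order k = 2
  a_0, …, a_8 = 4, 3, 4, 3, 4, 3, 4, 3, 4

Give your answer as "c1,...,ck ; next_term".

0,1 ; 3

  a_2 = 0·3 + 1·4 = 4
  a_3 = 0·4 + 1·3 = 3
  a_4 = 0·3 + 1·4 = 4
  a_5 = 0·4 + 1·3 = 3
  a_6 = 0·3 + 1·4 = 4
  a_7 = 0·4 + 1·3 = 3
  a_8 = 0·3 + 1·4 = 4
  a_9 = 0·4 + 1·3 = 3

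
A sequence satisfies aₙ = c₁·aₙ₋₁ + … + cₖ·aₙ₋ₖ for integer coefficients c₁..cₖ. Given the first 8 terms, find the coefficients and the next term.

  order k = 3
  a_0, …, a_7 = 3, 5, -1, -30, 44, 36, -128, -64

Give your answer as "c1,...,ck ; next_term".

  a_3 = -2·-1 + -4·5 + -4·3 = -30
  a_4 = -2·-30 + -4·-1 + -4·5 = 44
  a_5 = -2·44 + -4·-30 + -4·-1 = 36
  a_6 = -2·36 + -4·44 + -4·-30 = -128
  a_7 = -2·-128 + -4·36 + -4·44 = -64
  a_8 = -2·-64 + -4·-128 + -4·36 = 496

-2,-4,-4 ; 496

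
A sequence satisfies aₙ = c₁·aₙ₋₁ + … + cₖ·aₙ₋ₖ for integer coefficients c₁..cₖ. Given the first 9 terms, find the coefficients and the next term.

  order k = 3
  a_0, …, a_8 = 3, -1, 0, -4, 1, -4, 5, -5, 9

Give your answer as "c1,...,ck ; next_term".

  a_3 = 0·0 + 1·-1 + -1·3 = -4
  a_4 = 0·-4 + 1·0 + -1·-1 = 1
  a_5 = 0·1 + 1·-4 + -1·0 = -4
  a_6 = 0·-4 + 1·1 + -1·-4 = 5
  a_7 = 0·5 + 1·-4 + -1·1 = -5
  a_8 = 0·-5 + 1·5 + -1·-4 = 9
  a_9 = 0·9 + 1·-5 + -1·5 = -10

0,1,-1 ; -10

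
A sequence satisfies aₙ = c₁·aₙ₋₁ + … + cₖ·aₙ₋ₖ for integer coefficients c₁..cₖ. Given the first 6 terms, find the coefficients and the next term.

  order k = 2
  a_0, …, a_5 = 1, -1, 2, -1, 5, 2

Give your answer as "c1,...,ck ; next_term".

  a_2 = 1·-1 + 3·1 = 2
  a_3 = 1·2 + 3·-1 = -1
  a_4 = 1·-1 + 3·2 = 5
  a_5 = 1·5 + 3·-1 = 2
  a_6 = 1·2 + 3·5 = 17

1,3 ; 17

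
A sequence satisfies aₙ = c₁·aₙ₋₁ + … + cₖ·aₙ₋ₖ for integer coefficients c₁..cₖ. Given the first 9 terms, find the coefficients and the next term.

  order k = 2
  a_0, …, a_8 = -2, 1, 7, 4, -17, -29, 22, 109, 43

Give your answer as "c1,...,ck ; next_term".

  a_2 = 1·1 + -3·-2 = 7
  a_3 = 1·7 + -3·1 = 4
  a_4 = 1·4 + -3·7 = -17
  a_5 = 1·-17 + -3·4 = -29
  a_6 = 1·-29 + -3·-17 = 22
  a_7 = 1·22 + -3·-29 = 109
  a_8 = 1·109 + -3·22 = 43
  a_9 = 1·43 + -3·109 = -284

1,-3 ; -284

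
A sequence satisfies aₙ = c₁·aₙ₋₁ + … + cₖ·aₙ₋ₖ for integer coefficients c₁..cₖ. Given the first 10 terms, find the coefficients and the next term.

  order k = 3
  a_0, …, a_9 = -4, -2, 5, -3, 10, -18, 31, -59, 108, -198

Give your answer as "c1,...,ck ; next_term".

  a_3 = -1·5 + 1·-2 + -1·-4 = -3
  a_4 = -1·-3 + 1·5 + -1·-2 = 10
  a_5 = -1·10 + 1·-3 + -1·5 = -18
  a_6 = -1·-18 + 1·10 + -1·-3 = 31
  a_7 = -1·31 + 1·-18 + -1·10 = -59
  a_8 = -1·-59 + 1·31 + -1·-18 = 108
  a_9 = -1·108 + 1·-59 + -1·31 = -198
  a_10 = -1·-198 + 1·108 + -1·-59 = 365

-1,1,-1 ; 365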